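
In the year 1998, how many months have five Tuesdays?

A month has five Tuesdays exactly when Tuesday falls within its first (length − 28) days.
Jan: 31 days, starts Thu → 5 of Thu, Fri, Sat
Feb: 28 days, starts Sun → 5 of (none)
Mar: 31 days, starts Sun → 5 of Sun, Mon, Tue ✓
Apr: 30 days, starts Wed → 5 of Wed, Thu
May: 31 days, starts Fri → 5 of Fri, Sat, Sun
Jun: 30 days, starts Mon → 5 of Mon, Tue ✓
Jul: 31 days, starts Wed → 5 of Wed, Thu, Fri
Aug: 31 days, starts Sat → 5 of Sat, Sun, Mon
Sep: 30 days, starts Tue → 5 of Tue, Wed ✓
Oct: 31 days, starts Thu → 5 of Thu, Fri, Sat
Nov: 30 days, starts Sun → 5 of Sun, Mon
Dec: 31 days, starts Tue → 5 of Tue, Wed, Thu ✓
Months with five Tuesdays: Mar, Jun, Sep, Dec.

4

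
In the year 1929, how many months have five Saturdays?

A month has five Saturdays exactly when Saturday falls within its first (length − 28) days.
Jan: 31 days, starts Tue → 5 of Tue, Wed, Thu
Feb: 28 days, starts Fri → 5 of (none)
Mar: 31 days, starts Fri → 5 of Fri, Sat, Sun ✓
Apr: 30 days, starts Mon → 5 of Mon, Tue
May: 31 days, starts Wed → 5 of Wed, Thu, Fri
Jun: 30 days, starts Sat → 5 of Sat, Sun ✓
Jul: 31 days, starts Mon → 5 of Mon, Tue, Wed
Aug: 31 days, starts Thu → 5 of Thu, Fri, Sat ✓
Sep: 30 days, starts Sun → 5 of Sun, Mon
Oct: 31 days, starts Tue → 5 of Tue, Wed, Thu
Nov: 30 days, starts Fri → 5 of Fri, Sat ✓
Dec: 31 days, starts Sun → 5 of Sun, Mon, Tue
Months with five Saturdays: Mar, Jun, Aug, Nov.

4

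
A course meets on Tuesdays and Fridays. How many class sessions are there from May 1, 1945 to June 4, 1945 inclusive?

10

May 1, 1945 is a Tuesday.
That's 35 days from start to end, counting both.
35 = 7 × 5, so the span is exactly 5 full weeks.
Each full week contributes 2 days from the set (Tue, Fri): 5 × 2 = 10.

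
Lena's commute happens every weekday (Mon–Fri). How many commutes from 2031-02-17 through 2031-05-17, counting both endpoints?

65 weekdays

2031-02-17 is a Monday.
That's 90 days from start to end, counting both.
90 = 7 × 12 + 6, so there are 12 full weeks plus 6 extra days.
Each full week contributes 5 weekdays (Mon–Fri): 12 × 5 = 60.
The 6 extra days are Monday, Tuesday, Wednesday, Thursday, Friday, Saturday — 5 of them qualify.
Total: 60 + 5 = 65.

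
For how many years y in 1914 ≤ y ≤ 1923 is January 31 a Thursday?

1

Day of week of January 31 in each year:
1914: Sat, 1915: Sun, 1916: Mon, 1917: Wed, 1918: Thu ✓, 1919: Fri, 1920: Sat, 1921: Mon, 1922: Tue, 1923: Wed
Thursdays: 1918.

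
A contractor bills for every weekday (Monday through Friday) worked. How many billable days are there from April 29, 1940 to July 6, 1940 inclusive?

April 29, 1940 is a Monday.
That's 69 days from start to end, counting both.
69 = 7 × 9 + 6, so there are 9 full weeks plus 6 extra days.
Each full week contributes 5 weekdays (Mon–Fri): 9 × 5 = 45.
The 6 extra days are Monday, Tuesday, Wednesday, Thursday, Friday, Saturday — 5 of them qualify.
Total: 45 + 5 = 50.

50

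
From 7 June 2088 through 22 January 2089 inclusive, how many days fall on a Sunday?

32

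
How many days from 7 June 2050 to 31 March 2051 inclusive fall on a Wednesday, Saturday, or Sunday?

127

7 June 2050 is a Tuesday.
The range spans 298 days (inclusive of both endpoints).
298 = 7 × 42 + 4, so there are 42 full weeks plus 4 extra days.
Each full week contributes 3 days from the set (Wed, Sat, Sun): 42 × 3 = 126.
The 4 extra days are Tuesday, Wednesday, Thursday, Friday — 1 of them qualifies.
Total: 126 + 1 = 127.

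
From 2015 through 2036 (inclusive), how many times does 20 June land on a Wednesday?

3

Day of week of June 20 in each year:
2015: Sat, 2016: Mon, 2017: Tue, 2018: Wed ✓, 2019: Thu, 2020: Sat, 2021: Sun, 2022: Mon, 2023: Tue, 2024: Thu, 2025: Fri, 2026: Sat, 2027: Sun, 2028: Tue, 2029: Wed ✓, 2030: Thu, 2031: Fri, 2032: Sun, 2033: Mon, 2034: Tue, 2035: Wed ✓, 2036: Fri
Wednesdays: 2018, 2029, 2035.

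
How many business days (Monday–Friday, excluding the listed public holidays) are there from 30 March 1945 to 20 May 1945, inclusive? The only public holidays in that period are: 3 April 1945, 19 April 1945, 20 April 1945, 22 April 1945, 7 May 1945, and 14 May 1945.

31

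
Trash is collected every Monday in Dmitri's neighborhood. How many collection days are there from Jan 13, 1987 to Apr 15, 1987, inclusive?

Jan 13, 1987 is a Tuesday.
From Jan 13, 1987 to Apr 15, 1987 is 93 days inclusive.
93 = 7 × 13 + 2, so there are 13 full weeks plus 2 extra days.
Each full week contributes one Monday: 13 so far.
The 2 extra days are Tuesday, Wednesday — none qualify.
Total: 13 + 0 = 13.

13 Mondays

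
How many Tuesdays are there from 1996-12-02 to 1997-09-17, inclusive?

1996-12-02 is a Monday.
From 1996-12-02 to 1997-09-17 is 290 days inclusive.
290 = 7 × 41 + 3, so there are 41 full weeks plus 3 extra days.
Each full week contributes one Tuesday: 41 so far.
The 3 extra days are Monday, Tuesday, Wednesday — 1 of them qualifies.
Total: 41 + 1 = 42.

42 Tuesdays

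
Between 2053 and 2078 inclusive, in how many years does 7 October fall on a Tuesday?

Day of week of October 7 in each year:
2053: Tue ✓, 2054: Wed, 2055: Thu, 2056: Sat, 2057: Sun, 2058: Mon, 2059: Tue ✓, 2060: Thu, 2061: Fri, 2062: Sat, 2063: Sun, 2064: Tue ✓, 2065: Wed, 2066: Thu, 2067: Fri, 2068: Sun, 2069: Mon, 2070: Tue ✓, 2071: Wed, 2072: Fri, 2073: Sat, 2074: Sun, 2075: Mon, 2076: Wed, 2077: Thu, 2078: Fri
Tuesdays: 2053, 2059, 2064, 2070.

4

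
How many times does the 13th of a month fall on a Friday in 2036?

1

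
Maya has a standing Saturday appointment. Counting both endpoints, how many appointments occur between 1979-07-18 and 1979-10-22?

1979-07-18 is a Wednesday.
From 1979-07-18 to 1979-10-22 is 97 days inclusive.
97 = 7 × 13 + 6, so there are 13 full weeks plus 6 extra days.
Each full week contributes one Saturday: 13 so far.
The 6 extra days are Wednesday, Thursday, Friday, Saturday, Sunday, Monday — 1 of them qualifies.
Total: 13 + 1 = 14.

14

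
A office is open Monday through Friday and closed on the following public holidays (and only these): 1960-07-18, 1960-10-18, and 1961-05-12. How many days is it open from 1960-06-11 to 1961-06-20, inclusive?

264 working days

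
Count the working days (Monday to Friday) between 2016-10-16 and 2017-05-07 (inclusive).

2016-10-16 is a Sunday.
From 2016-10-16 to 2017-05-07 is 204 days inclusive.
204 = 7 × 29 + 1, so there are 29 full weeks plus 1 extra day.
Each full week contributes 5 weekdays (Mon–Fri): 29 × 5 = 145.
The 1 extra day is Sunday — none qualify.
Total: 145 + 0 = 145.

145 weekdays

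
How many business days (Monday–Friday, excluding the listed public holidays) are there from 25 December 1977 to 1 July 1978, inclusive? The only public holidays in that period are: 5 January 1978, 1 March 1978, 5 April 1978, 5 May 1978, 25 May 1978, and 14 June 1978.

129

25 December 1977 is a Sunday.
From 25 December 1977 to 1 July 1978 is 189 days inclusive.
189 = 7 × 27, so the span is exactly 27 full weeks.
Each full week contributes 5 weekdays (Mon–Fri): 27 × 5 = 135.
Holidays: 5 January 1978 (Thu); 1 March 1978 (Wed); 5 April 1978 (Wed); 5 May 1978 (Fri); 25 May 1978 (Thu); 14 June 1978 (Wed).
All 6 holidays fall on weekdays, so subtract 6.
Business days: 135 − 6 = 129.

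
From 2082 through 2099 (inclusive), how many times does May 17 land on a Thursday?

Day of week of May 17 in each year:
2082: Sun, 2083: Mon, 2084: Wed, 2085: Thu ✓, 2086: Fri, 2087: Sat, 2088: Mon, 2089: Tue, 2090: Wed, 2091: Thu ✓, 2092: Sat, 2093: Sun, 2094: Mon, 2095: Tue, 2096: Thu ✓, 2097: Fri, 2098: Sat, 2099: Sun
Thursdays: 2085, 2091, 2096.

3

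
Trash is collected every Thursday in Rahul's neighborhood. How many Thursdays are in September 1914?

1914-09-01 is a Tuesday.
That's 30 days from start to end, counting both.
30 = 7 × 4 + 2, so there are 4 full weeks plus 2 extra days.
Each full week contributes one Thursday: 4 so far.
The 2 extra days are Tue, Wed — none qualify.
Total: 4 + 0 = 4.

4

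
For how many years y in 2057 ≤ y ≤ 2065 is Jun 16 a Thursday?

1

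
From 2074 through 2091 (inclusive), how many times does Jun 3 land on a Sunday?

3

Day of week of June 3 in each year:
2074: Sun ✓, 2075: Mon, 2076: Wed, 2077: Thu, 2078: Fri, 2079: Sat, 2080: Mon, 2081: Tue, 2082: Wed, 2083: Thu, 2084: Sat, 2085: Sun ✓, 2086: Mon, 2087: Tue, 2088: Thu, 2089: Fri, 2090: Sat, 2091: Sun ✓
Sundays: 2074, 2085, 2091.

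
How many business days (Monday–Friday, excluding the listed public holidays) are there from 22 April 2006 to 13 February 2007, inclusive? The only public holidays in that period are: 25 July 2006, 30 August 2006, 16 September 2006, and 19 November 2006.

210

22 April 2006 is a Saturday.
That's 298 days from start to end, counting both.
298 = 7 × 42 + 4, so there are 42 full weeks plus 4 extra days.
Each full week contributes 5 weekdays (Mon–Fri): 42 × 5 = 210.
The 4 extra days are Saturday, Sunday, Monday, Tuesday — 2 of them qualify.
Total: 210 + 2 = 212.
Holidays: 25 July 2006 (Tue); 30 August 2006 (Wed); 16 September 2006 (Sat); 19 November 2006 (Sun).
2 of the 4 holidays fall on weekdays; the rest are weekends and were already excluded.
Business days: 212 − 2 = 210.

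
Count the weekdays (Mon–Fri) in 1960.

1960-01-01 is a Friday.
From 1960-01-01 to 1960-12-31 is 366 days inclusive.
366 = 7 × 52 + 2, so there are 52 full weeks plus 2 extra days.
Each full week contributes 5 weekdays (Mon–Fri): 52 × 5 = 260.
The 2 extra days are Friday, Saturday — 1 of them qualifies.
Total: 260 + 1 = 261.

261 weekdays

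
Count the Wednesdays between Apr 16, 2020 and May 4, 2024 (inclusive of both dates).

211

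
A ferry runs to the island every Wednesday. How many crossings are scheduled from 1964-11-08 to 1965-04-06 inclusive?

21 Wednesdays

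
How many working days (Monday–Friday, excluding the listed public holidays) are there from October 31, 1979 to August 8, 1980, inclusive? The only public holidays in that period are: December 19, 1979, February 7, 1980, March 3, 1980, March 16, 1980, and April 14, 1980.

October 31, 1979 is a Wednesday.
The range spans 283 days (inclusive of both endpoints).
283 = 7 × 40 + 3, so there are 40 full weeks plus 3 extra days.
Each full week contributes 5 weekdays (Mon–Fri): 40 × 5 = 200.
The 3 extra days are Wednesday, Thursday, Friday — 3 of them qualify.
Total: 200 + 3 = 203.
Holidays: December 19, 1979 (Wed); February 7, 1980 (Thu); March 3, 1980 (Mon); March 16, 1980 (Sun); April 14, 1980 (Mon).
4 of the 5 holidays fall on weekdays; the rest are weekends and were already excluded.
Business days: 203 − 4 = 199.

199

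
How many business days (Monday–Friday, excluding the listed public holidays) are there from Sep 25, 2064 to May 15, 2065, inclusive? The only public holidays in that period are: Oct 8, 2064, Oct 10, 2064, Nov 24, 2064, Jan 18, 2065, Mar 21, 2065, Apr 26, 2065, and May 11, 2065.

163 business days

Sep 25, 2064 is a Thursday.
From Sep 25, 2064 to May 15, 2065 is 233 days inclusive.
233 = 7 × 33 + 2, so there are 33 full weeks plus 2 extra days.
Each full week contributes 5 weekdays (Mon–Fri): 33 × 5 = 165.
The 2 extra days are Thu, Fri — 2 of them qualify.
Total: 165 + 2 = 167.
Holidays: Oct 8, 2064 (Wed); Oct 10, 2064 (Fri); Nov 24, 2064 (Mon); Jan 18, 2065 (Sun); Mar 21, 2065 (Sat); Apr 26, 2065 (Sun); May 11, 2065 (Mon).
4 of the 7 holidays fall on weekdays; the rest are weekends and were already excluded.
Business days: 167 − 4 = 163.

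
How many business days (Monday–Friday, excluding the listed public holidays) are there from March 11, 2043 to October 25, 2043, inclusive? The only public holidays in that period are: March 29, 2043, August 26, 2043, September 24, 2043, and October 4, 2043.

161

March 11, 2043 is a Wednesday.
That's 229 days from start to end, counting both.
229 = 7 × 32 + 5, so there are 32 full weeks plus 5 extra days.
Each full week contributes 5 weekdays (Mon–Fri): 32 × 5 = 160.
The 5 extra days are Wednesday, Thursday, Friday, Saturday, Sunday — 3 of them qualify.
Total: 160 + 3 = 163.
Holidays: March 29, 2043 (Sun); August 26, 2043 (Wed); September 24, 2043 (Thu); October 4, 2043 (Sun).
2 of the 4 holidays fall on weekdays; the rest are weekends and were already excluded.
Business days: 163 − 2 = 161.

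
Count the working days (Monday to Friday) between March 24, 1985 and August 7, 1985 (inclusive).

98 weekdays

March 24, 1985 is a Sunday.
The range spans 137 days (inclusive of both endpoints).
137 = 7 × 19 + 4, so there are 19 full weeks plus 4 extra days.
Each full week contributes 5 weekdays (Mon–Fri): 19 × 5 = 95.
The 4 extra days are Sun, Mon, Tue, Wed — 3 of them qualify.
Total: 95 + 3 = 98.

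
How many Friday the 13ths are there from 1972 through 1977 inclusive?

Friday-the-13ths by year:
1972: Oct
1973: Apr, Jul
1974: Sep, Dec
1975: Jun
1976: Feb, Aug
1977: May

9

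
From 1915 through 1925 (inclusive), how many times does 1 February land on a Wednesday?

Day of week of February 1 in each year:
1915: Mon, 1916: Tue, 1917: Thu, 1918: Fri, 1919: Sat, 1920: Sun, 1921: Tue, 1922: Wed ✓, 1923: Thu, 1924: Fri, 1925: Sun
Wednesdays: 1922.

1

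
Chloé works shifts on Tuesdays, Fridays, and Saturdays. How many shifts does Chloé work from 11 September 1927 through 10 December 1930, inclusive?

508

11 September 1927 is a Sunday.
The range spans 1187 days (inclusive of both endpoints).
1187 = 7 × 169 + 4, so there are 169 full weeks plus 4 extra days.
Each full week contributes 3 days from the set (Tue, Fri, Sat): 169 × 3 = 507.
The 4 extra days are Sunday, Monday, Tuesday, Wednesday — 1 of them qualifies.
Total: 507 + 1 = 508.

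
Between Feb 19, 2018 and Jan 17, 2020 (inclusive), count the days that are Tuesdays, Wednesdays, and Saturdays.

299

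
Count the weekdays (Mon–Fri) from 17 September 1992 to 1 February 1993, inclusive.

17 September 1992 is a Thursday.
The range spans 138 days (inclusive of both endpoints).
138 = 7 × 19 + 5, so there are 19 full weeks plus 5 extra days.
Each full week contributes 5 weekdays (Mon–Fri): 19 × 5 = 95.
The 5 extra days are Thu, Fri, Sat, Sun, Mon — 3 of them qualify.
Total: 95 + 3 = 98.

98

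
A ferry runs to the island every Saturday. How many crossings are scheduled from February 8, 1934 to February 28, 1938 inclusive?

212

February 8, 1934 is a Thursday.
The range spans 1482 days (inclusive of both endpoints).
1482 = 7 × 211 + 5, so there are 211 full weeks plus 5 extra days.
Each full week contributes one Saturday: 211 so far.
The 5 extra days are Thu, Fri, Sat, Sun, Mon — 1 of them qualifies.
Total: 211 + 1 = 212.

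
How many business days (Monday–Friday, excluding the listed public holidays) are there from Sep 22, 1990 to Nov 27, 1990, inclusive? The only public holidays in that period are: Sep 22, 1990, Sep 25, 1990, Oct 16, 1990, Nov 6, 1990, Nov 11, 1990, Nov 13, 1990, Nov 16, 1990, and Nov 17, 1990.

Sep 22, 1990 is a Saturday.
That's 67 days from start to end, counting both.
67 = 7 × 9 + 4, so there are 9 full weeks plus 4 extra days.
Each full week contributes 5 weekdays (Mon–Fri): 9 × 5 = 45.
The 4 extra days are Saturday, Sunday, Monday, Tuesday — 2 of them qualify.
Total: 45 + 2 = 47.
Holidays: Sep 22, 1990 (Sat); Sep 25, 1990 (Tue); Oct 16, 1990 (Tue); Nov 6, 1990 (Tue); Nov 11, 1990 (Sun); Nov 13, 1990 (Tue); Nov 16, 1990 (Fri); Nov 17, 1990 (Sat).
5 of the 8 holidays fall on weekdays; the rest are weekends and were already excluded.
Business days: 47 − 5 = 42.

42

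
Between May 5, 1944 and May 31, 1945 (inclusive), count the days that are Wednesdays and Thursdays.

May 5, 1944 is a Friday.
That's 392 days from start to end, counting both.
392 = 7 × 56, so the span is exactly 56 full weeks.
Each full week contributes 2 days from the set (Wed, Thu): 56 × 2 = 112.
Total: 112.

112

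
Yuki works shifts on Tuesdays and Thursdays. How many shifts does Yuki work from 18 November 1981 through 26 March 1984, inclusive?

245

18 November 1981 is a Wednesday.
The range spans 860 days (inclusive of both endpoints).
860 = 7 × 122 + 6, so there are 122 full weeks plus 6 extra days.
Each full week contributes 2 days from the set (Tue, Thu): 122 × 2 = 244.
The 6 extra days are Wednesday, Thursday, Friday, Saturday, Sunday, Monday — 1 of them qualifies.
Total: 244 + 1 = 245.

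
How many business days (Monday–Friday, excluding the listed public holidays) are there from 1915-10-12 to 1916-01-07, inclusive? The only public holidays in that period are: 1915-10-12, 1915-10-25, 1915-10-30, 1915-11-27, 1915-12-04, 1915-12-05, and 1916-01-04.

1915-10-12 is a Tuesday.
The range spans 88 days (inclusive of both endpoints).
88 = 7 × 12 + 4, so there are 12 full weeks plus 4 extra days.
Each full week contributes 5 weekdays (Mon–Fri): 12 × 5 = 60.
The 4 extra days are Tue, Wed, Thu, Fri — 4 of them qualify.
Total: 60 + 4 = 64.
Holidays: 1915-10-12 (Tue); 1915-10-25 (Mon); 1915-10-30 (Sat); 1915-11-27 (Sat); 1915-12-04 (Sat); 1915-12-05 (Sun); 1916-01-04 (Tue).
3 of the 7 holidays fall on weekdays; the rest are weekends and were already excluded.
Business days: 64 − 3 = 61.

61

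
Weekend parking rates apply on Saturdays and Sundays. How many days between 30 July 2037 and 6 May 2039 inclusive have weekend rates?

30 July 2037 is a Thursday.
That's 646 days from start to end, counting both.
646 = 7 × 92 + 2, so there are 92 full weeks plus 2 extra days.
Each full week contributes 2 weekend days (Sat, Sun): 92 × 2 = 184.
The 2 extra days are Thursday, Friday — none qualify.
Total: 184 + 0 = 184.

184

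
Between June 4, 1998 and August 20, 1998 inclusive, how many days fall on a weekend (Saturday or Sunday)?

22

June 4, 1998 is a Thursday.
That's 78 days from start to end, counting both.
78 = 7 × 11 + 1, so there are 11 full weeks plus 1 extra day.
Each full week contributes 2 weekend days (Sat, Sun): 11 × 2 = 22.
The 1 extra day is Thu — none qualify.
Total: 22 + 0 = 22.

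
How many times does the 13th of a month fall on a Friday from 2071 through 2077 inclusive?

13

Friday-the-13ths by year:
2071: Feb, Mar, Nov
2072: May
2073: Jan, Oct
2074: Apr, Jul
2075: Sep, Dec
2076: Mar, Nov
2077: Aug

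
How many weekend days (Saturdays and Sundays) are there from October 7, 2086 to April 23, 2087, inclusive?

October 7, 2086 is a Monday.
That's 199 days from start to end, counting both.
199 = 7 × 28 + 3, so there are 28 full weeks plus 3 extra days.
Each full week contributes 2 weekend days (Sat, Sun): 28 × 2 = 56.
The 3 extra days are Mon, Tue, Wed — none qualify.
Total: 56 + 0 = 56.

56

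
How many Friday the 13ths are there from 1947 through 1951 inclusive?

Friday-the-13ths by year:
1947: Jun
1948: Feb, Aug
1949: May
1950: Jan, Oct
1951: Apr, Jul

8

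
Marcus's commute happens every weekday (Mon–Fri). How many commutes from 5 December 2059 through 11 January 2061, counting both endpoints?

5 December 2059 is a Friday.
The range spans 404 days (inclusive of both endpoints).
404 = 7 × 57 + 5, so there are 57 full weeks plus 5 extra days.
Each full week contributes 5 weekdays (Mon–Fri): 57 × 5 = 285.
The 5 extra days are Fri, Sat, Sun, Mon, Tue — 3 of them qualify.
Total: 285 + 3 = 288.

288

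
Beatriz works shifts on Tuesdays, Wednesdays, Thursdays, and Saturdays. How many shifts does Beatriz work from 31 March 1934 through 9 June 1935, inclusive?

31 March 1934 is a Saturday.
From 31 March 1934 to 9 June 1935 is 436 days inclusive.
436 = 7 × 62 + 2, so there are 62 full weeks plus 2 extra days.
Each full week contributes 4 days from the set (Tue, Wed, Thu, Sat): 62 × 4 = 248.
The 2 extra days are Sat, Sun — 1 of them qualifies.
Total: 248 + 1 = 249.

249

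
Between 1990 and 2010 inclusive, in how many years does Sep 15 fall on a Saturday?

Day of week of September 15 in each year:
1990: Sat ✓, 1991: Sun, 1992: Tue, 1993: Wed, 1994: Thu, 1995: Fri, 1996: Sun, 1997: Mon, 1998: Tue, 1999: Wed, 2000: Fri, 2001: Sat ✓, 2002: Sun, 2003: Mon, 2004: Wed, 2005: Thu, 2006: Fri, 2007: Sat ✓, 2008: Mon, 2009: Tue, 2010: Wed
Saturdays: 1990, 2001, 2007.

3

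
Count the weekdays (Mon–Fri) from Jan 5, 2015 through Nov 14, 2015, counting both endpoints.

225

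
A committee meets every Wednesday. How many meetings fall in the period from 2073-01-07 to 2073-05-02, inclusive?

2073-01-07 is a Saturday.
The range spans 116 days (inclusive of both endpoints).
116 = 7 × 16 + 4, so there are 16 full weeks plus 4 extra days.
Each full week contributes one Wednesday: 16 so far.
The 4 extra days are Sat, Sun, Mon, Tue — none qualify.
Total: 16 + 0 = 16.

16 Wednesdays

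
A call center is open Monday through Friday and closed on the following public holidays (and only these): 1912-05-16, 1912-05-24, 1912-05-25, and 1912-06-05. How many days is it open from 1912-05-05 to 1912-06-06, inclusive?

1912-05-05 is a Sunday.
The range spans 33 days (inclusive of both endpoints).
33 = 7 × 4 + 5, so there are 4 full weeks plus 5 extra days.
Each full week contributes 5 weekdays (Mon–Fri): 4 × 5 = 20.
The 5 extra days are Sunday, Monday, Tuesday, Wednesday, Thursday — 4 of them qualify.
Total: 20 + 4 = 24.
Holidays: 1912-05-16 (Thu); 1912-05-24 (Fri); 1912-05-25 (Sat); 1912-06-05 (Wed).
3 of the 4 holidays fall on weekdays; the rest are weekends and were already excluded.
Business days: 24 − 3 = 21.

21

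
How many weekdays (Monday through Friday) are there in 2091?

January 1, 2091 is a Monday.
The range spans 365 days (inclusive of both endpoints).
365 = 7 × 52 + 1, so there are 52 full weeks plus 1 extra day.
Each full week contributes 5 weekdays (Mon–Fri): 52 × 5 = 260.
The 1 extra day is Mon — 1 of them qualifies.
Total: 260 + 1 = 261.

261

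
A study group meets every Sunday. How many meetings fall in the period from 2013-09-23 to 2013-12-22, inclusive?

2013-09-23 is a Monday.
From 2013-09-23 to 2013-12-22 is 91 days inclusive.
91 = 7 × 13, so the span is exactly 13 full weeks.
Each full week contributes one Sunday: 13 so far.

13 Sundays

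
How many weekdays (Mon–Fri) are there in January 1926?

1 January 1926 is a Friday.
That's 31 days from start to end, counting both.
31 = 7 × 4 + 3, so there are 4 full weeks plus 3 extra days.
Each full week contributes 5 weekdays (Mon–Fri): 4 × 5 = 20.
The 3 extra days are Friday, Saturday, Sunday — 1 of them qualifies.
Total: 20 + 1 = 21.

21 weekdays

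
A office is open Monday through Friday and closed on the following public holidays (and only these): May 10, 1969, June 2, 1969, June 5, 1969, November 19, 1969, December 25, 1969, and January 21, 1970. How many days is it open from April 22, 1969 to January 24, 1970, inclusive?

April 22, 1969 is a Tuesday.
That's 278 days from start to end, counting both.
278 = 7 × 39 + 5, so there are 39 full weeks plus 5 extra days.
Each full week contributes 5 weekdays (Mon–Fri): 39 × 5 = 195.
The 5 extra days are Tuesday, Wednesday, Thursday, Friday, Saturday — 4 of them qualify.
Total: 195 + 4 = 199.
Holidays: May 10, 1969 (Sat); June 2, 1969 (Mon); June 5, 1969 (Thu); November 19, 1969 (Wed); December 25, 1969 (Thu); January 21, 1970 (Wed).
5 of the 6 holidays fall on weekdays; the rest are weekends and were already excluded.
Business days: 199 − 5 = 194.

194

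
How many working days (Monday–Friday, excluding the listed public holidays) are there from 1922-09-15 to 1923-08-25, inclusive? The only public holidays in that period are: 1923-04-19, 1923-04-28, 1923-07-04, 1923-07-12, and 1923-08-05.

1922-09-15 is a Friday.
From 1922-09-15 to 1923-08-25 is 345 days inclusive.
345 = 7 × 49 + 2, so there are 49 full weeks plus 2 extra days.
Each full week contributes 5 weekdays (Mon–Fri): 49 × 5 = 245.
The 2 extra days are Fri, Sat — 1 of them qualifies.
Total: 245 + 1 = 246.
Holidays: 1923-04-19 (Thu); 1923-04-28 (Sat); 1923-07-04 (Wed); 1923-07-12 (Thu); 1923-08-05 (Sun).
3 of the 5 holidays fall on weekdays; the rest are weekends and were already excluded.
Business days: 246 − 3 = 243.

243 working days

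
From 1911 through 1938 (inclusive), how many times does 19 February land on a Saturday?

Day of week of February 19 in each year:
1911: Sun, 1912: Mon, 1913: Wed, 1914: Thu, 1915: Fri, 1916: Sat ✓, 1917: Mon, 1918: Tue, 1919: Wed, 1920: Thu, 1921: Sat ✓, 1922: Sun, 1923: Mon, 1924: Tue, 1925: Thu, 1926: Fri, 1927: Sat ✓, 1928: Sun, 1929: Tue, 1930: Wed, 1931: Thu, 1932: Fri, 1933: Sun, 1934: Mon, 1935: Tue, 1936: Wed, 1937: Fri, 1938: Sat ✓
Saturdays: 1916, 1921, 1927, 1938.

4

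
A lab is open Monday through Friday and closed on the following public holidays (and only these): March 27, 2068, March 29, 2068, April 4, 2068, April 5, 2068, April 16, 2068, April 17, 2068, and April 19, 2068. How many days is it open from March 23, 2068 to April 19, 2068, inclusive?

13

March 23, 2068 is a Friday.
That's 28 days from start to end, counting both.
28 = 7 × 4, so the span is exactly 4 full weeks.
Each full week contributes 5 weekdays (Mon–Fri): 4 × 5 = 20.
Holidays: March 27, 2068 (Tue); March 29, 2068 (Thu); April 4, 2068 (Wed); April 5, 2068 (Thu); April 16, 2068 (Mon); April 17, 2068 (Tue); April 19, 2068 (Thu).
All 7 holidays fall on weekdays, so subtract 7.
Business days: 20 − 7 = 13.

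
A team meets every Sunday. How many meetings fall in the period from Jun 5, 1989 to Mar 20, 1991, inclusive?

Jun 5, 1989 is a Monday.
That's 654 days from start to end, counting both.
654 = 7 × 93 + 3, so there are 93 full weeks plus 3 extra days.
Each full week contributes one Sunday: 93 so far.
The 3 extra days are Monday, Tuesday, Wednesday — none qualify.
Total: 93 + 0 = 93.

93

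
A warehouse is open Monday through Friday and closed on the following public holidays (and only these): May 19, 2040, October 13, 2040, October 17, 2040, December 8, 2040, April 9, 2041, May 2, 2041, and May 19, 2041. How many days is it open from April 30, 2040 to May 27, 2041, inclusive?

278

April 30, 2040 is a Monday.
The range spans 393 days (inclusive of both endpoints).
393 = 7 × 56 + 1, so there are 56 full weeks plus 1 extra day.
Each full week contributes 5 weekdays (Mon–Fri): 56 × 5 = 280.
The 1 extra day is Mon — 1 of them qualifies.
Total: 280 + 1 = 281.
Holidays: May 19, 2040 (Sat); October 13, 2040 (Sat); October 17, 2040 (Wed); December 8, 2040 (Sat); April 9, 2041 (Tue); May 2, 2041 (Thu); May 19, 2041 (Sun).
3 of the 7 holidays fall on weekdays; the rest are weekends and were already excluded.
Business days: 281 − 3 = 278.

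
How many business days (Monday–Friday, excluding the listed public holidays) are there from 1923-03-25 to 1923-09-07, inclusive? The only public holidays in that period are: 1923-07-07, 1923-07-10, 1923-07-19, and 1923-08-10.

117

1923-03-25 is a Sunday.
The range spans 167 days (inclusive of both endpoints).
167 = 7 × 23 + 6, so there are 23 full weeks plus 6 extra days.
Each full week contributes 5 weekdays (Mon–Fri): 23 × 5 = 115.
The 6 extra days are Sun, Mon, Tue, Wed, Thu, Fri — 5 of them qualify.
Total: 115 + 5 = 120.
Holidays: 1923-07-07 (Sat); 1923-07-10 (Tue); 1923-07-19 (Thu); 1923-08-10 (Fri).
3 of the 4 holidays fall on weekdays; the rest are weekends and were already excluded.
Business days: 120 − 3 = 117.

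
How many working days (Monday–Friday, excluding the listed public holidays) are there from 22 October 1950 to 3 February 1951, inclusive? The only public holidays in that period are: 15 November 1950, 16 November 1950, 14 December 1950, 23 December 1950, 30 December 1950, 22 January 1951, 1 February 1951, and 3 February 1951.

22 October 1950 is a Sunday.
That's 105 days from start to end, counting both.
105 = 7 × 15, so the span is exactly 15 full weeks.
Each full week contributes 5 weekdays (Mon–Fri): 15 × 5 = 75.
Holidays: 15 November 1950 (Wed); 16 November 1950 (Thu); 14 December 1950 (Thu); 23 December 1950 (Sat); 30 December 1950 (Sat); 22 January 1951 (Mon); 1 February 1951 (Thu); 3 February 1951 (Sat).
5 of the 8 holidays fall on weekdays; the rest are weekends and were already excluded.
Business days: 75 − 5 = 70.

70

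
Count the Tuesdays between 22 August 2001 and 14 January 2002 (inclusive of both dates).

22 August 2001 is a Wednesday.
That's 146 days from start to end, counting both.
146 = 7 × 20 + 6, so there are 20 full weeks plus 6 extra days.
Each full week contributes one Tuesday: 20 so far.
The 6 extra days are Wednesday, Thursday, Friday, Saturday, Sunday, Monday — none qualify.
Total: 20 + 0 = 20.

20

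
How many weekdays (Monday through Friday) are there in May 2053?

22

2053-05-01 is a Thursday.
That's 31 days from start to end, counting both.
31 = 7 × 4 + 3, so there are 4 full weeks plus 3 extra days.
Each full week contributes 5 weekdays (Mon–Fri): 4 × 5 = 20.
The 3 extra days are Thu, Fri, Sat — 2 of them qualify.
Total: 20 + 2 = 22.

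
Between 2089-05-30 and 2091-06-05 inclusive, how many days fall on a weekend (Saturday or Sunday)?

2089-05-30 is a Monday.
From 2089-05-30 to 2091-06-05 is 737 days inclusive.
737 = 7 × 105 + 2, so there are 105 full weeks plus 2 extra days.
Each full week contributes 2 weekend days (Sat, Sun): 105 × 2 = 210.
The 2 extra days are Monday, Tuesday — none qualify.
Total: 210 + 0 = 210.

210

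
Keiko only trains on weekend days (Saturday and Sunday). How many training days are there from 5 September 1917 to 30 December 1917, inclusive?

5 September 1917 is a Wednesday.
That's 117 days from start to end, counting both.
117 = 7 × 16 + 5, so there are 16 full weeks plus 5 extra days.
Each full week contributes 2 weekend days (Sat, Sun): 16 × 2 = 32.
The 5 extra days are Wed, Thu, Fri, Sat, Sun — 2 of them qualify.
Total: 32 + 2 = 34.

34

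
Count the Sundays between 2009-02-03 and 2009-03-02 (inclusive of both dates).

2009-02-03 is a Tuesday.
That's 28 days from start to end, counting both.
28 = 7 × 4, so the span is exactly 4 full weeks.
Each full week contributes one Sunday: 4 so far.
Total: 4.

4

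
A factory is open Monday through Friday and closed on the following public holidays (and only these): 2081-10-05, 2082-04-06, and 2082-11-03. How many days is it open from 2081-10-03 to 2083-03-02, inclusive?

2081-10-03 is a Friday.
That's 516 days from start to end, counting both.
516 = 7 × 73 + 5, so there are 73 full weeks plus 5 extra days.
Each full week contributes 5 weekdays (Mon–Fri): 73 × 5 = 365.
The 5 extra days are Friday, Saturday, Sunday, Monday, Tuesday — 3 of them qualify.
Total: 365 + 3 = 368.
Holidays: 2081-10-05 (Sun); 2082-04-06 (Mon); 2082-11-03 (Tue).
2 of the 3 holidays fall on weekdays; the rest are weekends and were already excluded.
Business days: 368 − 2 = 366.

366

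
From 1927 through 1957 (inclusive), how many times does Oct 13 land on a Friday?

Day of week of October 13 in each year:
1927: Thu, 1928: Sat, 1929: Sun, 1930: Mon, 1931: Tue, 1932: Thu, 1933: Fri ✓, 1934: Sat, 1935: Sun, 1936: Tue, 1937: Wed, 1938: Thu, 1939: Fri ✓, 1940: Sun, 1941: Mon, 1942: Tue, 1943: Wed, 1944: Fri ✓, 1945: Sat, 1946: Sun, 1947: Mon, 1948: Wed, 1949: Thu, 1950: Fri ✓, 1951: Sat, 1952: Mon, 1953: Tue, 1954: Wed, 1955: Thu, 1956: Sat, 1957: Sun
Fridays: 1933, 1939, 1944, 1950.

4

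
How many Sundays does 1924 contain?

1 January 1924 is a Tuesday.
That's 366 days from start to end, counting both.
366 = 7 × 52 + 2, so there are 52 full weeks plus 2 extra days.
Each full week contributes one Sunday: 52 so far.
The 2 extra days are Tue, Wed — none qualify.
Total: 52 + 0 = 52.

52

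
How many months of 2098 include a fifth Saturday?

4

A month has five Saturdays exactly when Saturday falls within its first (length − 28) days.
Jan: 31 days, starts Wed → 5 of Wed, Thu, Fri
Feb: 28 days, starts Sat → 5 of (none)
Mar: 31 days, starts Sat → 5 of Sat, Sun, Mon ✓
Apr: 30 days, starts Tue → 5 of Tue, Wed
May: 31 days, starts Thu → 5 of Thu, Fri, Sat ✓
Jun: 30 days, starts Sun → 5 of Sun, Mon
Jul: 31 days, starts Tue → 5 of Tue, Wed, Thu
Aug: 31 days, starts Fri → 5 of Fri, Sat, Sun ✓
Sep: 30 days, starts Mon → 5 of Mon, Tue
Oct: 31 days, starts Wed → 5 of Wed, Thu, Fri
Nov: 30 days, starts Sat → 5 of Sat, Sun ✓
Dec: 31 days, starts Mon → 5 of Mon, Tue, Wed
Months with five Saturdays: Mar, May, Aug, Nov.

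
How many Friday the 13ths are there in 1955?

1

The 13th falls on a Friday when the month's 13th has weekday Fri.
Jan 13 is Thu; Feb 13 is Sun; Mar 13 is Sun; Apr 13 is Wed; May 13 is Fri ✓; Jun 13 is Mon; Jul 13 is Wed; Aug 13 is Sat; Sep 13 is Tue; Oct 13 is Thu; Nov 13 is Sun; Dec 13 is Tue.
Friday the 13ths: May.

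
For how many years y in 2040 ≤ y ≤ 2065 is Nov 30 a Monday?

Day of week of November 30 in each year:
2040: Fri, 2041: Sat, 2042: Sun, 2043: Mon ✓, 2044: Wed, 2045: Thu, 2046: Fri, 2047: Sat, 2048: Mon ✓, 2049: Tue, 2050: Wed, 2051: Thu, 2052: Sat, 2053: Sun, 2054: Mon ✓, 2055: Tue, 2056: Thu, 2057: Fri, 2058: Sat, 2059: Sun, 2060: Tue, 2061: Wed, 2062: Thu, 2063: Fri, 2064: Sun, 2065: Mon ✓
Mondays: 2043, 2048, 2054, 2065.

4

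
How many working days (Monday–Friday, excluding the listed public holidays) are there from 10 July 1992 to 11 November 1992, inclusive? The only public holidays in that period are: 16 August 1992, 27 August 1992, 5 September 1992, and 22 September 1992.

87

10 July 1992 is a Friday.
That's 125 days from start to end, counting both.
125 = 7 × 17 + 6, so there are 17 full weeks plus 6 extra days.
Each full week contributes 5 weekdays (Mon–Fri): 17 × 5 = 85.
The 6 extra days are Friday, Saturday, Sunday, Monday, Tuesday, Wednesday — 4 of them qualify.
Total: 85 + 4 = 89.
Holidays: 16 August 1992 (Sun); 27 August 1992 (Thu); 5 September 1992 (Sat); 22 September 1992 (Tue).
2 of the 4 holidays fall on weekdays; the rest are weekends and were already excluded.
Business days: 89 − 2 = 87.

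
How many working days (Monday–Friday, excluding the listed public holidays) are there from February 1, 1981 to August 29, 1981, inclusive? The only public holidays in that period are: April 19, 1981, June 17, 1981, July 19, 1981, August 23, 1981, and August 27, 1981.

February 1, 1981 is a Sunday.
That's 210 days from start to end, counting both.
210 = 7 × 30, so the span is exactly 30 full weeks.
Each full week contributes 5 weekdays (Mon–Fri): 30 × 5 = 150.
Holidays: April 19, 1981 (Sun); June 17, 1981 (Wed); July 19, 1981 (Sun); August 23, 1981 (Sun); August 27, 1981 (Thu).
2 of the 5 holidays fall on weekdays; the rest are weekends and were already excluded.
Business days: 150 − 2 = 148.

148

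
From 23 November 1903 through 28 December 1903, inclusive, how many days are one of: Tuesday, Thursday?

10

23 November 1903 is a Monday.
That's 36 days from start to end, counting both.
36 = 7 × 5 + 1, so there are 5 full weeks plus 1 extra day.
Each full week contributes 2 days from the set (Tue, Thu): 5 × 2 = 10.
The 1 extra day is Mon — none qualify.
Total: 10 + 0 = 10.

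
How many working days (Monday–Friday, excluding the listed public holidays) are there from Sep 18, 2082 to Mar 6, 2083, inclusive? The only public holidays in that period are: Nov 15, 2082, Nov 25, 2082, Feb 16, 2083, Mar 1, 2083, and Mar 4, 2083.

117 working days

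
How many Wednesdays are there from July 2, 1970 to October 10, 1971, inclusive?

July 2, 1970 is a Thursday.
That's 466 days from start to end, counting both.
466 = 7 × 66 + 4, so there are 66 full weeks plus 4 extra days.
Each full week contributes one Wednesday: 66 so far.
The 4 extra days are Thu, Fri, Sat, Sun — none qualify.
Total: 66 + 0 = 66.

66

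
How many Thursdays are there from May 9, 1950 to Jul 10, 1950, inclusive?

May 9, 1950 is a Tuesday.
That's 63 days from start to end, counting both.
63 = 7 × 9, so the span is exactly 9 full weeks.
Each full week contributes one Thursday: 9 so far.

9 Thursdays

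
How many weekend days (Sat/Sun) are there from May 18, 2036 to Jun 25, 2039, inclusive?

324

May 18, 2036 is a Sunday.
The range spans 1134 days (inclusive of both endpoints).
1134 = 7 × 162, so the span is exactly 162 full weeks.
Each full week contributes 2 weekend days (Sat, Sun): 162 × 2 = 324.
Total: 324.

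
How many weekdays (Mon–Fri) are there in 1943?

1 January 1943 is a Friday.
That's 365 days from start to end, counting both.
365 = 7 × 52 + 1, so there are 52 full weeks plus 1 extra day.
Each full week contributes 5 weekdays (Mon–Fri): 52 × 5 = 260.
The 1 extra day is Fri — 1 of them qualifies.
Total: 260 + 1 = 261.

261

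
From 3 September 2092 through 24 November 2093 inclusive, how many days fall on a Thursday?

64 Thursdays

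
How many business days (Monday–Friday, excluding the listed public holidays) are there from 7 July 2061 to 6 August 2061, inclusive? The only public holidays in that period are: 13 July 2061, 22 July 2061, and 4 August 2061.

19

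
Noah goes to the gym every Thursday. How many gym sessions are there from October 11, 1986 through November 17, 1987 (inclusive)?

October 11, 1986 is a Saturday.
That's 403 days from start to end, counting both.
403 = 7 × 57 + 4, so there are 57 full weeks plus 4 extra days.
Each full week contributes one Thursday: 57 so far.
The 4 extra days are Saturday, Sunday, Monday, Tuesday — none qualify.
Total: 57 + 0 = 57.

57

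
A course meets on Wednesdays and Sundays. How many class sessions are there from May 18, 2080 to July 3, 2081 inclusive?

118

May 18, 2080 is a Saturday.
The range spans 412 days (inclusive of both endpoints).
412 = 7 × 58 + 6, so there are 58 full weeks plus 6 extra days.
Each full week contributes 2 days from the set (Wed, Sun): 58 × 2 = 116.
The 6 extra days are Sat, Sun, Mon, Tue, Wed, Thu — 2 of them qualify.
Total: 116 + 2 = 118.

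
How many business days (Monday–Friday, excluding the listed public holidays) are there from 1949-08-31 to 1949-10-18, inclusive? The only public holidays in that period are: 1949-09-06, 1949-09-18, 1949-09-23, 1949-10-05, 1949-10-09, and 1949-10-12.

31 business days

1949-08-31 is a Wednesday.
From 1949-08-31 to 1949-10-18 is 49 days inclusive.
49 = 7 × 7, so the span is exactly 7 full weeks.
Each full week contributes 5 weekdays (Mon–Fri): 7 × 5 = 35.
Total: 35.
Holidays: 1949-09-06 (Tue); 1949-09-18 (Sun); 1949-09-23 (Fri); 1949-10-05 (Wed); 1949-10-09 (Sun); 1949-10-12 (Wed).
4 of the 6 holidays fall on weekdays; the rest are weekends and were already excluded.
Business days: 35 − 4 = 31.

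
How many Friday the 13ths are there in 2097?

The 13th falls on a Friday when the month's 13th has weekday Fri.
Jan 13 is Sun; Feb 13 is Wed; Mar 13 is Wed; Apr 13 is Sat; May 13 is Mon; Jun 13 is Thu; Jul 13 is Sat; Aug 13 is Tue; Sep 13 is Fri ✓; Oct 13 is Sun; Nov 13 is Wed; Dec 13 is Fri ✓.
Friday the 13ths: Sep, Dec.

2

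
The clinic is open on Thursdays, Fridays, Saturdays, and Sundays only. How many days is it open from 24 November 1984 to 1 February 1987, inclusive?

24 November 1984 is a Saturday.
That's 800 days from start to end, counting both.
800 = 7 × 114 + 2, so there are 114 full weeks plus 2 extra days.
Each full week contributes 4 days from the set (Thu, Fri, Sat, Sun): 114 × 4 = 456.
The 2 extra days are Saturday, Sunday — 2 of them qualify.
Total: 456 + 2 = 458.

458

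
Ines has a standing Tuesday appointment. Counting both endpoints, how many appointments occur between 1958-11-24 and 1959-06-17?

30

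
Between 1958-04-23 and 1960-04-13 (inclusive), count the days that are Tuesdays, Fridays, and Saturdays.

1958-04-23 is a Wednesday.
The range spans 722 days (inclusive of both endpoints).
722 = 7 × 103 + 1, so there are 103 full weeks plus 1 extra day.
Each full week contributes 3 days from the set (Tue, Fri, Sat): 103 × 3 = 309.
The 1 extra day is Wed — none qualify.
Total: 309 + 0 = 309.

309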